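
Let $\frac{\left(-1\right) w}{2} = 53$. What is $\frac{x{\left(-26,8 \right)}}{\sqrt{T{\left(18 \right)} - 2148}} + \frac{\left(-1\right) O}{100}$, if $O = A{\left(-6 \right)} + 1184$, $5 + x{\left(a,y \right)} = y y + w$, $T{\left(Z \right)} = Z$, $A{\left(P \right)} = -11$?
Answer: $- \frac{1173}{100} + \frac{47 i \sqrt{2130}}{2130} \approx -11.73 + 1.0184 i$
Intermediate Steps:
$w = -106$ ($w = \left(-2\right) 53 = -106$)
$x{\left(a,y \right)} = -111 + y^{2}$ ($x{\left(a,y \right)} = -5 + \left(y y - 106\right) = -5 + \left(y^{2} - 106\right) = -5 + \left(-106 + y^{2}\right) = -111 + y^{2}$)
$O = 1173$ ($O = -11 + 1184 = 1173$)
$\frac{x{\left(-26,8 \right)}}{\sqrt{T{\left(18 \right)} - 2148}} + \frac{\left(-1\right) O}{100} = \frac{-111 + 8^{2}}{\sqrt{18 - 2148}} + \frac{\left(-1\right) 1173}{100} = \frac{-111 + 64}{\sqrt{-2130}} - \frac{1173}{100} = - \frac{47}{i \sqrt{2130}} - \frac{1173}{100} = - 47 \left(- \frac{i \sqrt{2130}}{2130}\right) - \frac{1173}{100} = \frac{47 i \sqrt{2130}}{2130} - \frac{1173}{100} = - \frac{1173}{100} + \frac{47 i \sqrt{2130}}{2130}$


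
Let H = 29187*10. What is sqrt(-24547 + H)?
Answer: sqrt(267323) ≈ 517.03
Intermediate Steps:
H = 291870
sqrt(-24547 + H) = sqrt(-24547 + 291870) = sqrt(267323)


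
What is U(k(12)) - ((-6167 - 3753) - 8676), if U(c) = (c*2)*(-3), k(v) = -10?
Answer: 18656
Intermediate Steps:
U(c) = -6*c (U(c) = (2*c)*(-3) = -6*c)
U(k(12)) - ((-6167 - 3753) - 8676) = -6*(-10) - ((-6167 - 3753) - 8676) = 60 - (-9920 - 8676) = 60 - 1*(-18596) = 60 + 18596 = 18656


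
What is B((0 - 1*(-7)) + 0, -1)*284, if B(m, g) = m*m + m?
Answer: 15904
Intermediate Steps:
B(m, g) = m + m**2 (B(m, g) = m**2 + m = m + m**2)
B((0 - 1*(-7)) + 0, -1)*284 = (((0 - 1*(-7)) + 0)*(1 + ((0 - 1*(-7)) + 0)))*284 = (((0 + 7) + 0)*(1 + ((0 + 7) + 0)))*284 = ((7 + 0)*(1 + (7 + 0)))*284 = (7*(1 + 7))*284 = (7*8)*284 = 56*284 = 15904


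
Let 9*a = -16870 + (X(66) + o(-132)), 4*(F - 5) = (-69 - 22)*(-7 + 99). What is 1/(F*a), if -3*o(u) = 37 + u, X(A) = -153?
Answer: 3/11825968 ≈ 2.5368e-7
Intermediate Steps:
F = -2088 (F = 5 + ((-69 - 22)*(-7 + 99))/4 = 5 + (-91*92)/4 = 5 + (¼)*(-8372) = 5 - 2093 = -2088)
o(u) = -37/3 - u/3 (o(u) = -(37 + u)/3 = -37/3 - u/3)
a = -50974/27 (a = (-16870 + (-153 + (-37/3 - ⅓*(-132))))/9 = (-16870 + (-153 + (-37/3 + 44)))/9 = (-16870 + (-153 + 95/3))/9 = (-16870 - 364/3)/9 = (⅑)*(-50974/3) = -50974/27 ≈ -1887.9)
1/(F*a) = 1/((-2088)*(-50974/27)) = -1/2088*(-27/50974) = 3/11825968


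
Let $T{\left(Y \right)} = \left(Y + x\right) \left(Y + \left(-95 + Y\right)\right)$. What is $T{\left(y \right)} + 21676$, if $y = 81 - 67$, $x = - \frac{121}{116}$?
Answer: $\frac{2413715}{116} \approx 20808.0$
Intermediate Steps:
$x = - \frac{121}{116}$ ($x = \left(-121\right) \frac{1}{116} = - \frac{121}{116} \approx -1.0431$)
$y = 14$
$T{\left(Y \right)} = \left(-95 + 2 Y\right) \left(- \frac{121}{116} + Y\right)$ ($T{\left(Y \right)} = \left(Y - \frac{121}{116}\right) \left(Y + \left(-95 + Y\right)\right) = \left(- \frac{121}{116} + Y\right) \left(-95 + 2 Y\right) = \left(-95 + 2 Y\right) \left(- \frac{121}{116} + Y\right)$)
$T{\left(y \right)} + 21676 = \left(\frac{11495}{116} + 2 \cdot 14^{2} - \frac{39417}{29}\right) + 21676 = \left(\frac{11495}{116} + 2 \cdot 196 - \frac{39417}{29}\right) + 21676 = \left(\frac{11495}{116} + 392 - \frac{39417}{29}\right) + 21676 = - \frac{100701}{116} + 21676 = \frac{2413715}{116}$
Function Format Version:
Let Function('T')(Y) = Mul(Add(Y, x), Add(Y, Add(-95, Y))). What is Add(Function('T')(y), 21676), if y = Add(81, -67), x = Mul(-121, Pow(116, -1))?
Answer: Rational(2413715, 116) ≈ 20808.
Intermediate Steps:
x = Rational(-121, 116) (x = Mul(-121, Rational(1, 116)) = Rational(-121, 116) ≈ -1.0431)
y = 14
Function('T')(Y) = Mul(Add(-95, Mul(2, Y)), Add(Rational(-121, 116), Y)) (Function('T')(Y) = Mul(Add(Y, Rational(-121, 116)), Add(Y, Add(-95, Y))) = Mul(Add(Rational(-121, 116), Y), Add(-95, Mul(2, Y))) = Mul(Add(-95, Mul(2, Y)), Add(Rational(-121, 116), Y)))
Add(Function('T')(y), 21676) = Add(Add(Rational(11495, 116), Mul(2, Pow(14, 2)), Mul(Rational(-5631, 58), 14)), 21676) = Add(Add(Rational(11495, 116), Mul(2, 196), Rational(-39417, 29)), 21676) = Add(Add(Rational(11495, 116), 392, Rational(-39417, 29)), 21676) = Add(Rational(-100701, 116), 21676) = Rational(2413715, 116)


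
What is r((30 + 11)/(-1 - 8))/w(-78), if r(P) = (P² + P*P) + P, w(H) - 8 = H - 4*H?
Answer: 2993/19602 ≈ 0.15269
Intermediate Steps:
w(H) = 8 - 3*H (w(H) = 8 + (H - 4*H) = 8 - 3*H)
r(P) = P + 2*P² (r(P) = (P² + P²) + P = 2*P² + P = P + 2*P²)
r((30 + 11)/(-1 - 8))/w(-78) = (((30 + 11)/(-1 - 8))*(1 + 2*((30 + 11)/(-1 - 8))))/(8 - 3*(-78)) = ((41/(-9))*(1 + 2*(41/(-9))))/(8 + 234) = ((41*(-⅑))*(1 + 2*(41*(-⅑))))/242 = -41*(1 + 2*(-41/9))/9*(1/242) = -41*(1 - 82/9)/9*(1/242) = -41/9*(-73/9)*(1/242) = (2993/81)*(1/242) = 2993/19602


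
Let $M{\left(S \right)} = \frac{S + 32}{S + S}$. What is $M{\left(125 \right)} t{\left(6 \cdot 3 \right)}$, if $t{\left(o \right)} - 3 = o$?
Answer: $\frac{3297}{250} \approx 13.188$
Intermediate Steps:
$t{\left(o \right)} = 3 + o$
$M{\left(S \right)} = \frac{32 + S}{2 S}$
$M{\left(125 \right)} t{\left(6 \cdot 3 \right)} = \frac{32 + 125}{2 \cdot 125} \left(3 + 6 \cdot 3\right) = \frac{1}{2} \cdot \frac{1}{125} \cdot 157 \left(3 + 18\right) = \frac{157}{250} \cdot 21 = \frac{3297}{250}$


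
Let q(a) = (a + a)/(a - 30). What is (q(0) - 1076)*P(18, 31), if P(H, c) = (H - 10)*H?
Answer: -154944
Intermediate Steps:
q(a) = 2*a/(-30 + a) (q(a) = (2*a)/(-30 + a) = 2*a/(-30 + a))
P(H, c) = H*(-10 + H) (P(H, c) = (-10 + H)*H = H*(-10 + H))
(q(0) - 1076)*P(18, 31) = (2*0/(-30 + 0) - 1076)*(18*(-10 + 18)) = (2*0/(-30) - 1076)*(18*8) = (2*0*(-1/30) - 1076)*144 = (0 - 1076)*144 = -1076*144 = -154944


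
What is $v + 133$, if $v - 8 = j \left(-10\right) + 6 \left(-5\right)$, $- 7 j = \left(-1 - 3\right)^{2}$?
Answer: $\frac{937}{7} \approx 133.86$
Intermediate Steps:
$j = - \frac{16}{7}$ ($j = - \frac{\left(-1 - 3\right)^{2}}{7} = - \frac{\left(-4\right)^{2}}{7} = \left(- \frac{1}{7}\right) 16 = - \frac{16}{7} \approx -2.2857$)
$v = \frac{6}{7}$ ($v = 8 + \left(\left(- \frac{16}{7}\right) \left(-10\right) + 6 \left(-5\right)\right) = 8 + \left(\frac{160}{7} - 30\right) = 8 - \frac{50}{7} = \frac{6}{7} \approx 0.85714$)
$v + 133 = \frac{6}{7} + 133 = \frac{937}{7}$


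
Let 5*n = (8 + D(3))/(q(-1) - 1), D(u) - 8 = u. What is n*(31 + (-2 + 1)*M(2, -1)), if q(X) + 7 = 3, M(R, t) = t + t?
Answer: -627/25 ≈ -25.080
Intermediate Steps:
M(R, t) = 2*t
q(X) = -4 (q(X) = -7 + 3 = -4)
D(u) = 8 + u
n = -19/25 (n = ((8 + (8 + 3))/(-4 - 1))/5 = ((8 + 11)/(-5))/5 = (19*(-⅕))/5 = (⅕)*(-19/5) = -19/25 ≈ -0.76000)
n*(31 + (-2 + 1)*M(2, -1)) = -19*(31 + (-2 + 1)*(2*(-1)))/25 = -19*(31 - 1*(-2))/25 = -19*(31 + 2)/25 = -19/25*33 = -627/25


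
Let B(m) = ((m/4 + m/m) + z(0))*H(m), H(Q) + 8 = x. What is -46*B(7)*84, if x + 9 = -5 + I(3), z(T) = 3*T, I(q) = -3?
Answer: 265650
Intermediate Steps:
x = -17 (x = -9 + (-5 - 3) = -9 - 8 = -17)
H(Q) = -25 (H(Q) = -8 - 17 = -25)
B(m) = -25 - 25*m/4 (B(m) = ((m/4 + m/m) + 3*0)*(-25) = ((m*(¼) + 1) + 0)*(-25) = ((m/4 + 1) + 0)*(-25) = ((1 + m/4) + 0)*(-25) = (1 + m/4)*(-25) = -25 - 25*m/4)
-46*B(7)*84 = -46*(-25 - 25/4*7)*84 = -46*(-25 - 175/4)*84 = -46*(-275/4)*84 = (6325/2)*84 = 265650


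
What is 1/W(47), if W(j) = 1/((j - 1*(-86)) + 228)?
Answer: 361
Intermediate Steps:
W(j) = 1/(314 + j) (W(j) = 1/((j + 86) + 228) = 1/((86 + j) + 228) = 1/(314 + j))
1/W(47) = 1/(1/(314 + 47)) = 1/(1/361) = 361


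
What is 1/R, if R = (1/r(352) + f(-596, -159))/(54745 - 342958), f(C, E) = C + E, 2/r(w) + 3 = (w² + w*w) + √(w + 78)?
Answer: -9464722778/4044081773 + 192142*√430/20220408865 ≈ -2.3402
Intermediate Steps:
r(w) = 2/(-3 + √(78 + w) + 2*w²) (r(w) = 2/(-3 + ((w² + w*w) + √(w + 78))) = 2/(-3 + ((w² + w²) + √(78 + w))) = 2/(-3 + (2*w² + √(78 + w))) = 2/(-3 + (√(78 + w) + 2*w²)) = 2/(-3 + √(78 + w) + 2*w²))
R = -246295/576426 - √430/576426 (R = (1/(2/(-3 + √(78 + 352) + 2*352²)) + (-596 - 159))/(54745 - 342958) = (1/(2/(-3 + √430 + 2*123904)) - 755)/(-288213) = (1/(2/(-3 + √430 + 247808)) - 755)*(-1/288213) = (1/(2/(247805 + √430)) - 755)*(-1/288213) = ((247805/2 + √430/2) - 755)*(-1/288213) = (246295/2 + √430/2)*(-1/288213) = -246295/576426 - √430/576426 ≈ -0.42732)
1/R = 1/(-246295/576426 - √430/576426)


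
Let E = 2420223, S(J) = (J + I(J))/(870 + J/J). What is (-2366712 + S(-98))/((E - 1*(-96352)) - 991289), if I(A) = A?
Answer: -1030703174/664262053 ≈ -1.5517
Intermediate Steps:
S(J) = 2*J/871 (S(J) = (J + J)/(870 + J/J) = (2*J)/(870 + 1) = (2*J)/871 = (2*J)*(1/871) = 2*J/871)
(-2366712 + S(-98))/((E - 1*(-96352)) - 991289) = (-2366712 + (2/871)*(-98))/((2420223 - 1*(-96352)) - 991289) = (-2366712 - 196/871)/((2420223 + 96352) - 991289) = -2061406348/(871*(2516575 - 991289)) = -2061406348/871/1525286 = -2061406348/871*1/1525286 = -1030703174/664262053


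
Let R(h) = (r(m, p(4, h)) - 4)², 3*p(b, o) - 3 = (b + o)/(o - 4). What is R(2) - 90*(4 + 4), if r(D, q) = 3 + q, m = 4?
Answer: -719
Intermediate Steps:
p(b, o) = 1 + (b + o)/(3*(-4 + o)) (p(b, o) = 1 + ((b + o)/(o - 4))/3 = 1 + ((b + o)/(-4 + o))/3 = 1 + (b + o)/(3*(-4 + o)))
R(h) = (-1 + (-8 + 4*h)/(3*(-4 + h)))² (R(h) = ((3 + (-12 + 4 + 4*h)/(3*(-4 + h))) - 4)² = ((3 + (-8 + 4*h)/(3*(-4 + h))) - 4)² = (-1 + (-8 + 4*h)/(3*(-4 + h)))²)
R(2) - 90*(4 + 4) = (4 + 2)²/(9*(-4 + 2)²) - 90*(4 + 4) = (⅑)*6²/(-2)² - 90*8 = (⅑)*(¼)*36 - 45*16 = 1 - 720 = -719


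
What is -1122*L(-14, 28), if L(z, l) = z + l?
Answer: -15708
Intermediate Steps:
L(z, l) = l + z
-1122*L(-14, 28) = -1122*(28 - 14) = -1122*14 = -15708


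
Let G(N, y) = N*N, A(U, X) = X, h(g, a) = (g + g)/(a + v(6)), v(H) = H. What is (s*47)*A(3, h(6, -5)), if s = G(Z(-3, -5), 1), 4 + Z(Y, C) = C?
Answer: 45684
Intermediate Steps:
Z(Y, C) = -4 + C
h(g, a) = 2*g/(6 + a) (h(g, a) = (g + g)/(a + 6) = (2*g)/(6 + a) = 2*g/(6 + a))
G(N, y) = N²
s = 81 (s = (-4 - 5)² = (-9)² = 81)
(s*47)*A(3, h(6, -5)) = (81*47)*(2*6/(6 - 5)) = 3807*(2*6/1) = 3807*(2*6*1) = 3807*12 = 45684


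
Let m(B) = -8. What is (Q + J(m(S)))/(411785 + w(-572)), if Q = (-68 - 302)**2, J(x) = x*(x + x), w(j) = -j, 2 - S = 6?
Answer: 7212/21703 ≈ 0.33230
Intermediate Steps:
S = -4 (S = 2 - 1*6 = 2 - 6 = -4)
J(x) = 2*x**2 (J(x) = x*(2*x) = 2*x**2)
Q = 136900 (Q = (-370)**2 = 136900)
(Q + J(m(S)))/(411785 + w(-572)) = (136900 + 2*(-8)**2)/(411785 - 1*(-572)) = (136900 + 2*64)/(411785 + 572) = (136900 + 128)/412357 = 137028*(1/412357) = 7212/21703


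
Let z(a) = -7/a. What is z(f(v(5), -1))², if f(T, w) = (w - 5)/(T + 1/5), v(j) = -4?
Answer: 17689/900 ≈ 19.654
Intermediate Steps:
f(T, w) = (-5 + w)/(⅕ + T) (f(T, w) = (-5 + w)/(T + ⅕) = (-5 + w)/(⅕ + T))
z(f(v(5), -1))² = (-7*(1 + 5*(-4))/(5*(-5 - 1)))² = (-7/(5*(-6)/(1 - 20)))² = (-7/(5*(-6)/(-19)))² = (-7/(5*(-1/19)*(-6)))² = (-7/30/19)² = (-7*19/30)² = (-133/30)² = 17689/900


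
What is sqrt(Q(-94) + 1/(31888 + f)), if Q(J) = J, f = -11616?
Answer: I*sqrt(2414353389)/5068 ≈ 9.6954*I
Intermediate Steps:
sqrt(Q(-94) + 1/(31888 + f)) = sqrt(-94 + 1/(31888 - 11616)) = sqrt(-94 + 1/20272) = sqrt(-1905567/20272) = I*sqrt(2414353389)/5068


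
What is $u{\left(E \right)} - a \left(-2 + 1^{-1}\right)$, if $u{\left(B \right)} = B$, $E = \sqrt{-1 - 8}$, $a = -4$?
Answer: $- 12 i \approx - 12.0 i$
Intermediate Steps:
$E = 3 i$ ($E = \sqrt{-9} = 3 i \approx 3.0 i$)
$u{\left(E \right)} - a \left(-2 + 1^{-1}\right) = 3 i \left(-1\right) \left(-4\right) \left(-2 + 1^{-1}\right) = 3 i 4 \left(-2 + 1\right) = 3 i 4 \left(-1\right) = 3 i \left(-4\right) = - 12 i$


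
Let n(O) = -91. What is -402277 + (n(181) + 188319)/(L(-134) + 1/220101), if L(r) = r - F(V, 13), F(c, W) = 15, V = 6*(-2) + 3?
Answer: -3308530673831/8198762 ≈ -4.0354e+5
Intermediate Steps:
V = -9 (V = -12 + 3 = -9)
L(r) = -15 + r (L(r) = r - 1*15 = r - 15 = -15 + r)
-402277 + (n(181) + 188319)/(L(-134) + 1/220101) = -402277 + (-91 + 188319)/((-15 - 134) + 1/220101) = -402277 + 188228/(-149 + 1/220101) = -402277 + 188228/(-32795048/220101) = -402277 + 188228*(-220101/32795048) = -402277 - 10357292757/8198762 = -3308530673831/8198762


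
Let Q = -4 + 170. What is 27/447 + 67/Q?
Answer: 11477/24734 ≈ 0.46402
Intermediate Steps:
Q = 166
27/447 + 67/Q = 27/447 + 67/166 = 27*(1/447) + 67*(1/166) = 9/149 + 67/166 = 11477/24734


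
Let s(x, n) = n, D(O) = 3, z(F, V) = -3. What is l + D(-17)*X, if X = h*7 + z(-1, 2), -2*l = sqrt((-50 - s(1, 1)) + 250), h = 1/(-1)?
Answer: -30 - sqrt(199)/2 ≈ -37.053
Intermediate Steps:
h = -1 (h = 1*(-1) = -1)
l = -sqrt(199)/2 (l = -sqrt((-50 - 1*1) + 250)/2 = -sqrt((-50 - 1) + 250)/2 = -sqrt(-51 + 250)/2 = -sqrt(199)/2 ≈ -7.0534)
X = -10 (X = -1*7 - 3 = -7 - 3 = -10)
l + D(-17)*X = -sqrt(199)/2 + 3*(-10) = -sqrt(199)/2 - 30 = -30 - sqrt(199)/2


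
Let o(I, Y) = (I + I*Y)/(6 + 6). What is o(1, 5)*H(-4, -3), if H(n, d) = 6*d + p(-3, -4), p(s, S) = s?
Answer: -21/2 ≈ -10.500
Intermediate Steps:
H(n, d) = -3 + 6*d (H(n, d) = 6*d - 3 = -3 + 6*d)
o(I, Y) = I/12 + I*Y/12 (o(I, Y) = (I + I*Y)/12 = (I + I*Y)*(1/12) = I/12 + I*Y/12)
o(1, 5)*H(-4, -3) = ((1/12)*1*(1 + 5))*(-3 + 6*(-3)) = ((1/12)*1*6)*(-3 - 18) = (½)*(-21) = -21/2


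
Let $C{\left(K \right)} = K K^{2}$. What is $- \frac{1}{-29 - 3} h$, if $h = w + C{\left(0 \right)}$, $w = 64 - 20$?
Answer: $\frac{11}{8} \approx 1.375$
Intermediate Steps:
$C{\left(K \right)} = K^{3}$
$w = 44$ ($w = 64 - 20 = 44$)
$h = 44$ ($h = 44 + 0^{3} = 44 + 0 = 44$)
$- \frac{1}{-29 - 3} h = - \frac{1}{-29 - 3} \cdot 44 = - \frac{1}{-32} \cdot 44 = \left(-1\right) \left(- \frac{1}{32}\right) 44 = \frac{1}{32} \cdot 44 = \frac{11}{8}$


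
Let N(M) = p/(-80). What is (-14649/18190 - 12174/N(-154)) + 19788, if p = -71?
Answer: 7839359241/1291490 ≈ 6070.0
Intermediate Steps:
N(M) = 71/80 (N(M) = -71/(-80) = -71*(-1/80) = 71/80)
(-14649/18190 - 12174/N(-154)) + 19788 = (-14649/18190 - 12174/71/80) + 19788 = (-14649*1/18190 - 12174*80/71) + 19788 = (-14649/18190 - 973920/71) + 19788 = -17716644879/1291490 + 19788 = 7839359241/1291490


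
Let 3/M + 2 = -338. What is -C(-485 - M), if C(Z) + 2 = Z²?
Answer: -27190789409/115600 ≈ -2.3521e+5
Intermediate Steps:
M = -3/340 (M = 3/(-2 - 338) = 3/(-340) = 3*(-1/340) = -3/340 ≈ -0.0088235)
C(Z) = -2 + Z²
-C(-485 - M) = -(-2 + (-485 - 1*(-3/340))²) = -(-2 + (-485 + 3/340)²) = -(-2 + (-164897/340)²) = -(-2 + 27191020609/115600) = -1*27190789409/115600 = -27190789409/115600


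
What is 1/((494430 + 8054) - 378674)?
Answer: 1/123810 ≈ 8.0769e-6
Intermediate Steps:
1/((494430 + 8054) - 378674) = 1/(502484 - 378674) = 1/123810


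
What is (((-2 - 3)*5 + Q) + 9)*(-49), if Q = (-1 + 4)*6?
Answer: -98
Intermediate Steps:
Q = 18 (Q = 3*6 = 18)
(((-2 - 3)*5 + Q) + 9)*(-49) = (((-2 - 3)*5 + 18) + 9)*(-49) = ((-5*5 + 18) + 9)*(-49) = ((-25 + 18) + 9)*(-49) = (-7 + 9)*(-49) = 2*(-49) = -98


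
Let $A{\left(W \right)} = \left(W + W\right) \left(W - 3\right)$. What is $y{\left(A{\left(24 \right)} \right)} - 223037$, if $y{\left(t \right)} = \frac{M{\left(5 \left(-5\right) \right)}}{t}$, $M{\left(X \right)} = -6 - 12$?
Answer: $- \frac{12490073}{56} \approx -2.2304 \cdot 10^{5}$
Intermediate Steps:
$M{\left(X \right)} = -18$ ($M{\left(X \right)} = -6 - 12 = -18$)
$A{\left(W \right)} = 2 W \left(-3 + W\right)$
$y{\left(t \right)} = - \frac{18}{t}$
$y{\left(A{\left(24 \right)} \right)} - 223037 = - \frac{18}{2 \cdot 24 \left(-3 + 24\right)} - 223037 = - \frac{18}{2 \cdot 24 \cdot 21} - 223037 = - \frac{18}{1008} - 223037 = \left(-18\right) \frac{1}{1008} - 223037 = - \frac{1}{56} - 223037 = - \frac{12490073}{56}$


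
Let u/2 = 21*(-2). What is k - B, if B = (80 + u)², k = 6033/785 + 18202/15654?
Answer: -43942544/6144195 ≈ -7.1519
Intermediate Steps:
u = -84 (u = 2*(21*(-2)) = 2*(-42) = -84)
k = 54364576/6144195 (k = 6033*(1/785) + 18202*(1/15654) = 6033/785 + 9101/7827 = 54364576/6144195 ≈ 8.8481)
B = 16 (B = (80 - 84)² = (-4)² = 16)
k - B = 54364576/6144195 - 1*16 = 54364576/6144195 - 16 = -43942544/6144195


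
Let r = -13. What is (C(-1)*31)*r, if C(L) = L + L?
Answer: 806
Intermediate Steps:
C(L) = 2*L
(C(-1)*31)*r = ((2*(-1))*31)*(-13) = -2*31*(-13) = -62*(-13) = 806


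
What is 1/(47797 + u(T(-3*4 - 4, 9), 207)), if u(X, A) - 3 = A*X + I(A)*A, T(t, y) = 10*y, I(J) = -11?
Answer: 1/64153 ≈ 1.5588e-5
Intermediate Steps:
u(X, A) = 3 - 11*A + A*X (u(X, A) = 3 + (A*X - 11*A) = 3 + (-11*A + A*X) = 3 - 11*A + A*X)
1/(47797 + u(T(-3*4 - 4, 9), 207)) = 1/(47797 + (3 - 11*207 + 207*(10*9))) = 1/(47797 + (3 - 2277 + 207*90)) = 1/(47797 + (3 - 2277 + 18630)) = 1/(47797 + 16356) = 1/64153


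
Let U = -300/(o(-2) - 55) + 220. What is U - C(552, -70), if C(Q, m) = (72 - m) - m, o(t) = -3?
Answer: 382/29 ≈ 13.172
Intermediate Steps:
C(Q, m) = 72 - 2*m
U = 6530/29 (U = -300/(-3 - 55) + 220 = -300/(-58) + 220 = -1/58*(-300) + 220 = 150/29 + 220 = 6530/29 ≈ 225.17)
U - C(552, -70) = 6530/29 - (72 - 2*(-70)) = 6530/29 - (72 + 140) = 6530/29 - 1*212 = 6530/29 - 212 = 382/29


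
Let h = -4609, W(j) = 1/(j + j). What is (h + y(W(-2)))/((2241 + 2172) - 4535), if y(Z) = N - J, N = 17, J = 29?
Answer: 4621/122 ≈ 37.877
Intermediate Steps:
W(j) = 1/(2*j)
y(Z) = -12 (y(Z) = 17 - 1*29 = 17 - 29 = -12)
(h + y(W(-2)))/((2241 + 2172) - 4535) = (-4609 - 12)/((2241 + 2172) - 4535) = -4621/(4413 - 4535) = -4621/(-122) = -4621*(-1/122) = 4621/122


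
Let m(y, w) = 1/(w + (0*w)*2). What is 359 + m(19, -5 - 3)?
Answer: 2871/8 ≈ 358.88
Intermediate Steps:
m(y, w) = 1/w (m(y, w) = 1/(w + 0*2) = 1/(w + 0) = 1/w)
359 + m(19, -5 - 3) = 359 + 1/(-5 - 3) = 359 + 1/(-8) = 359 - ⅛ = 2871/8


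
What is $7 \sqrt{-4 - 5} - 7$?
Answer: $-7 + 21 i \approx -7.0 + 21.0 i$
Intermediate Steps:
$7 \sqrt{-4 - 5} - 7 = 7 \sqrt{-9} - 7 = 7 \cdot 3 i - 7 = 21 i - 7 = -7 + 21 i$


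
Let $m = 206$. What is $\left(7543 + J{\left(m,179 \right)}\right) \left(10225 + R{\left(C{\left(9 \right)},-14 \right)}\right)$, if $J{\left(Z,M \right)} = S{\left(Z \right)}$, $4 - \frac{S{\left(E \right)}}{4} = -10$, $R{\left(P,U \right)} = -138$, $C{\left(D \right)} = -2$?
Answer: $76651113$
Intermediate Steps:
$S{\left(E \right)} = 56$ ($S{\left(E \right)} = 16 - -40 = 16 + 40 = 56$)
$J{\left(Z,M \right)} = 56$
$\left(7543 + J{\left(m,179 \right)}\right) \left(10225 + R{\left(C{\left(9 \right)},-14 \right)}\right) = \left(7543 + 56\right) \left(10225 - 138\right) = 7599 \cdot 10087 = 76651113$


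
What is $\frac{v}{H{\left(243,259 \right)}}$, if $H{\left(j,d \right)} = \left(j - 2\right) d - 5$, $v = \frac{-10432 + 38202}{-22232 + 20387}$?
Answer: $- \frac{2777}{11515383} \approx -0.00024116$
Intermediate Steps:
$v = - \frac{5554}{369}$ ($v = \frac{27770}{-1845} = 27770 \left(- \frac{1}{1845}\right) = - \frac{5554}{369} \approx -15.051$)
$H{\left(j,d \right)} = -5 + d \left(-2 + j\right)$ ($H{\left(j,d \right)} = \left(j - 2\right) d - 5 = \left(-2 + j\right) d - 5 = d \left(-2 + j\right) - 5 = -5 + d \left(-2 + j\right)$)
$\frac{v}{H{\left(243,259 \right)}} = - \frac{5554}{369 \left(-5 - 518 + 259 \cdot 243\right)} = - \frac{5554}{369 \left(-5 - 518 + 62937\right)} = - \frac{5554}{369 \cdot 62414} = \left(- \frac{5554}{369}\right) \frac{1}{62414} = - \frac{2777}{11515383}$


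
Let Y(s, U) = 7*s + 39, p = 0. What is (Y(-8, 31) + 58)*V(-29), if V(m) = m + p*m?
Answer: -1189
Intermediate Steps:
V(m) = m (V(m) = m + 0*m = m + 0 = m)
Y(s, U) = 39 + 7*s
(Y(-8, 31) + 58)*V(-29) = ((39 + 7*(-8)) + 58)*(-29) = ((39 - 56) + 58)*(-29) = (-17 + 58)*(-29) = 41*(-29) = -1189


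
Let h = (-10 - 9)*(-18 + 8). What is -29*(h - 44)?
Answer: -4234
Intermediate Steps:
h = 190 (h = -19*(-10) = 190)
-29*(h - 44) = -29*(190 - 44) = -29*146 = -4234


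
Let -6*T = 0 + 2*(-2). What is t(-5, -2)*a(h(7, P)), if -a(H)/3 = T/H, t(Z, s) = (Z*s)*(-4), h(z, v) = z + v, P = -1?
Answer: 40/3 ≈ 13.333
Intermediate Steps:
T = ⅔ (T = -(0 + 2*(-2))/6 = -(0 - 4)/6 = -⅙*(-4) = ⅔ ≈ 0.66667)
h(z, v) = v + z
t(Z, s) = -4*Z*s
a(H) = -2/H
t(-5, -2)*a(h(7, P)) = (-4*(-5)*(-2))*(-2/(-1 + 7)) = -(-80)/6 = -40*(-⅓) = 40/3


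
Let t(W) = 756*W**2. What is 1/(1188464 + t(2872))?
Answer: 1/6236966768 ≈ 1.6033e-10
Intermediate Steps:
1/(1188464 + t(2872)) = 1/(1188464 + 756*2872**2) = 1/(1188464 + 756*8248384) = 1/(1188464 + 6235778304) = 1/6236966768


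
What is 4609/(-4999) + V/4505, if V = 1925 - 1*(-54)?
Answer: -10870524/22520495 ≈ -0.48269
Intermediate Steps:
V = 1979 (V = 1925 + 54 = 1979)
4609/(-4999) + V/4505 = 4609/(-4999) + 1979/4505 = 4609*(-1/4999) + 1979*(1/4505) = -4609/4999 + 1979/4505 = -10870524/22520495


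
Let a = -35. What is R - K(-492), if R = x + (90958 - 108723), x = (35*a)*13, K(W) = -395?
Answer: -33295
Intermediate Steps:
x = -15925 (x = (35*(-35))*13 = -1225*13 = -15925)
R = -33690 (R = -15925 + (90958 - 108723) = -15925 - 17765 = -33690)
R - K(-492) = -33690 - 1*(-395) = -33690 + 395 = -33295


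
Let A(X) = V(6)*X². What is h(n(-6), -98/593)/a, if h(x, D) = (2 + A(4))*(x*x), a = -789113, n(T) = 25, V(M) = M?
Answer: -61250/789113 ≈ -0.077619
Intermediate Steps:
A(X) = 6*X²
h(x, D) = 98*x² (h(x, D) = (2 + 6*4²)*(x*x) = (2 + 6*16)*x² = (2 + 96)*x² = 98*x²)
h(n(-6), -98/593)/a = (98*25²)/(-789113) = (98*625)*(-1/789113) = 61250*(-1/789113) = -61250/789113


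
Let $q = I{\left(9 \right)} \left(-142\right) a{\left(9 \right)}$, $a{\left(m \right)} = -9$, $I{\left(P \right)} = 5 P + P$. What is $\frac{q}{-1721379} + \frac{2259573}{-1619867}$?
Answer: $- \frac{1333790590857}{929468345531} \approx -1.435$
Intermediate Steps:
$I{\left(P \right)} = 6 P$
$q = 69012$ ($q = 6 \cdot 9 \left(-142\right) \left(-9\right) = 54 \left(-142\right) \left(-9\right) = \left(-7668\right) \left(-9\right) = 69012$)
$\frac{q}{-1721379} + \frac{2259573}{-1619867} = \frac{69012}{-1721379} + \frac{2259573}{-1619867} = 69012 \left(- \frac{1}{1721379}\right) + 2259573 \left(- \frac{1}{1619867}\right) = - \frac{23004}{573793} - \frac{2259573}{1619867} = - \frac{1333790590857}{929468345531}$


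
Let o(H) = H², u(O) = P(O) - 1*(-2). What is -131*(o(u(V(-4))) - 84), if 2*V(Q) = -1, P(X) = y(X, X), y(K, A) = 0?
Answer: 10480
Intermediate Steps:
P(X) = 0
V(Q) = -½ (V(Q) = (½)*(-1) = -½)
u(O) = 2 (u(O) = 0 - 1*(-2) = 0 + 2 = 2)
-131*(o(u(V(-4))) - 84) = -131*(2² - 84) = -131*(4 - 84) = -131*(-80) = 10480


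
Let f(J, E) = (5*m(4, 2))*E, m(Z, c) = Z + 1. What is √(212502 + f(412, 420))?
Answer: 3*√24778 ≈ 472.23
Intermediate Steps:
m(Z, c) = 1 + Z
f(J, E) = 25*E (f(J, E) = (5*(1 + 4))*E = (5*5)*E = 25*E)
√(212502 + f(412, 420)) = √(212502 + 25*420) = √(212502 + 10500) = √223002 = 3*√24778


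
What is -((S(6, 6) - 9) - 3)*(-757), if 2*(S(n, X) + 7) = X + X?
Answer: -9841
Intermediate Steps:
S(n, X) = -7 + X (S(n, X) = -7 + (X + X)/2 = -7 + (2*X)/2 = -7 + X)
-((S(6, 6) - 9) - 3)*(-757) = -(((-7 + 6) - 9) - 3)*(-757) = -((-1 - 9) - 3)*(-757) = -(-10 - 3)*(-757) = -1*(-13)*(-757) = 13*(-757) = -9841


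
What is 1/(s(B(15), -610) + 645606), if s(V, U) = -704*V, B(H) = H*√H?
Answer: 35867/23063022402 + 880*√15/34594533603 ≈ 1.6537e-6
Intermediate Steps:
B(H) = H^(3/2)
1/(s(B(15), -610) + 645606) = 1/(-10560*√15 + 645606) = 1/(645606 - 10560*√15)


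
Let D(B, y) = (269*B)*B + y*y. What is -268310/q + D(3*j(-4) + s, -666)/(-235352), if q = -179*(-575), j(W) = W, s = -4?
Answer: -5794406181/1211180230 ≈ -4.7841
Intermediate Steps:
q = 102925
D(B, y) = y² + 269*B² (D(B, y) = 269*B² + y² = y² + 269*B²)
-268310/q + D(3*j(-4) + s, -666)/(-235352) = -268310/102925 + ((-666)² + 269*(3*(-4) - 4)²)/(-235352) = -268310*1/102925 + (443556 + 269*(-12 - 4)²)*(-1/235352) = -53662/20585 + (443556 + 269*(-16)²)*(-1/235352) = -53662/20585 + (443556 + 269*256)*(-1/235352) = -53662/20585 + (443556 + 68864)*(-1/235352) = -53662/20585 + 512420*(-1/235352) = -53662/20585 - 128105/58838 = -5794406181/1211180230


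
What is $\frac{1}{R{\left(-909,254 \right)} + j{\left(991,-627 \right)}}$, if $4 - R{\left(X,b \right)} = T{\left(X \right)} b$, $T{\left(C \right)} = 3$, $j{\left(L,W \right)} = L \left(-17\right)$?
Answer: $- \frac{1}{17605} \approx -5.6802 \cdot 10^{-5}$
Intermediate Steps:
$j{\left(L,W \right)} = - 17 L$
$R{\left(X,b \right)} = 4 - 3 b$
$\frac{1}{R{\left(-909,254 \right)} + j{\left(991,-627 \right)}} = \frac{1}{\left(4 - 762\right) - 16847} = \frac{1}{-758 - 16847} = \frac{1}{-17605} = - \frac{1}{17605}$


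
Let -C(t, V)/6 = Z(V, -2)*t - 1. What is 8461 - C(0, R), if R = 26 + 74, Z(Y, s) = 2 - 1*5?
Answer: 8455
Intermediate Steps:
Z(Y, s) = -3 (Z(Y, s) = 2 - 5 = -3)
R = 100
C(t, V) = 6 + 18*t (C(t, V) = -6*(-3*t - 1) = -6*(-1 - 3*t) = 6 + 18*t)
8461 - C(0, R) = 8461 - (6 + 18*0) = 8461 - (6 + 0) = 8461 - 1*6 = 8461 - 6 = 8455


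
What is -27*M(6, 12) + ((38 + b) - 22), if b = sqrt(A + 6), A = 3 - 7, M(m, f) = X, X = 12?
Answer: -308 + sqrt(2) ≈ -306.59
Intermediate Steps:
M(m, f) = 12
A = -4
b = sqrt(2) (b = sqrt(-4 + 6) = sqrt(2) ≈ 1.4142)
-27*M(6, 12) + ((38 + b) - 22) = -27*12 + ((38 + sqrt(2)) - 22) = -324 + (16 + sqrt(2)) = -308 + sqrt(2)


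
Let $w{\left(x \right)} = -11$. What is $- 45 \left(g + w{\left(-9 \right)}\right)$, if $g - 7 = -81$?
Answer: $3825$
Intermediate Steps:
$g = -74$ ($g = 7 - 81 = -74$)
$- 45 \left(g + w{\left(-9 \right)}\right) = - 45 \left(-74 - 11\right) = \left(-45\right) \left(-85\right) = 3825$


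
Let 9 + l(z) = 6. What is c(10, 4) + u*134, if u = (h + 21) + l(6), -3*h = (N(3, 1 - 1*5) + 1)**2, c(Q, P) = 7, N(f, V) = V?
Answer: 2017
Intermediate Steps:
l(z) = -3 (l(z) = -9 + 6 = -3)
h = -3 (h = -((1 - 1*5) + 1)**2/3 = -((1 - 5) + 1)**2/3 = -(-4 + 1)**2/3 = -1/3*(-3)**2 = -1/3*9 = -3)
u = 15 (u = (-3 + 21) - 3 = 18 - 3 = 15)
c(10, 4) + u*134 = 7 + 15*134 = 7 + 2010 = 2017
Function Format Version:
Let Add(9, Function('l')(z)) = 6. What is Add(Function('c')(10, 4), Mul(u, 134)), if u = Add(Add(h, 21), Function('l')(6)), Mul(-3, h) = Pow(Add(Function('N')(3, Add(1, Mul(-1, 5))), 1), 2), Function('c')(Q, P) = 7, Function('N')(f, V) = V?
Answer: 2017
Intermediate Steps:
Function('l')(z) = -3 (Function('l')(z) = Add(-9, 6) = -3)
h = -3 (h = Mul(Rational(-1, 3), Pow(Add(Add(1, Mul(-1, 5)), 1), 2)) = Mul(Rational(-1, 3), Pow(Add(Add(1, -5), 1), 2)) = Mul(Rational(-1, 3), Pow(Add(-4, 1), 2)) = Mul(Rational(-1, 3), Pow(-3, 2)) = Mul(Rational(-1, 3), 9) = -3)
u = 15 (u = Add(Add(-3, 21), -3) = Add(18, -3) = 15)
Add(Function('c')(10, 4), Mul(u, 134)) = Add(7, Mul(15, 134)) = Add(7, 2010) = 2017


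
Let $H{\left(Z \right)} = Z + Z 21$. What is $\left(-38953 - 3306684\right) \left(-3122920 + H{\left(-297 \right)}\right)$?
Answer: $10470017092198$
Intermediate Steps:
$H{\left(Z \right)} = 22 Z$ ($H{\left(Z \right)} = Z + 21 Z = 22 Z$)
$\left(-38953 - 3306684\right) \left(-3122920 + H{\left(-297 \right)}\right) = \left(-38953 - 3306684\right) \left(-3122920 + 22 \left(-297\right)\right) = - 3345637 \left(-3122920 - 6534\right) = \left(-3345637\right) \left(-3129454\right) = 10470017092198$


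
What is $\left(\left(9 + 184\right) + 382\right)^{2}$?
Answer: $330625$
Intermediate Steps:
$\left(\left(9 + 184\right) + 382\right)^{2} = \left(193 + 382\right)^{2} = 575^{2} = 330625$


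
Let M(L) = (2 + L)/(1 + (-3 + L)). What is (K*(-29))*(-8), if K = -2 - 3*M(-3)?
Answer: -3016/5 ≈ -603.20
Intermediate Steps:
M(L) = (2 + L)/(-2 + L)
K = -13/5 (K = -2 - 3*(2 - 3)/(-2 - 3) = -2 - 3*(-1)/(-5) = -2 - (-3)*(-1)/5 = -2 - 3*⅕ = -2 - ⅗ = -13/5 ≈ -2.6000)
(K*(-29))*(-8) = -13/5*(-29)*(-8) = (377/5)*(-8) = -3016/5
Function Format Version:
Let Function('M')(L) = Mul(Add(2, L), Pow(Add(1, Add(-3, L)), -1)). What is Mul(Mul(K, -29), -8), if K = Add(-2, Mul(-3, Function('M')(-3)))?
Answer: Rational(-3016, 5) ≈ -603.20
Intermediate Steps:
Function('M')(L) = Mul(Pow(Add(-2, L), -1), Add(2, L)) (Function('M')(L) = Mul(Add(2, L), Pow(Add(-2, L), -1)) = Mul(Pow(Add(-2, L), -1), Add(2, L)))
K = Rational(-13, 5) (K = Add(-2, Mul(-3, Mul(Pow(Add(-2, -3), -1), Add(2, -3)))) = Add(-2, Mul(-3, Mul(Pow(-5, -1), -1))) = Add(-2, Mul(-3, Mul(Rational(-1, 5), -1))) = Add(-2, Mul(-3, Rational(1, 5))) = Add(-2, Rational(-3, 5)) = Rational(-13, 5) ≈ -2.6000)
Mul(Mul(K, -29), -8) = Mul(Mul(Rational(-13, 5), -29), -8) = Mul(Rational(377, 5), -8) = Rational(-3016, 5)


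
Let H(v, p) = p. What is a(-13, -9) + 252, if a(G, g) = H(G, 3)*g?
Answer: 225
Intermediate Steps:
a(G, g) = 3*g
a(-13, -9) + 252 = 3*(-9) + 252 = -27 + 252 = 225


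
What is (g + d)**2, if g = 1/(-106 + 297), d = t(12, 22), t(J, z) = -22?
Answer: 17648401/36481 ≈ 483.77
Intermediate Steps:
d = -22
g = 1/191 ≈ 0.0052356
(g + d)**2 = (1/191 - 22)**2 = (-4201/191)**2 = 17648401/36481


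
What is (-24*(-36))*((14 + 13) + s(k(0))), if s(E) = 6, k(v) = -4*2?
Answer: 28512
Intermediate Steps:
k(v) = -8
(-24*(-36))*((14 + 13) + s(k(0))) = (-24*(-36))*((14 + 13) + 6) = 864*(27 + 6) = 864*33 = 28512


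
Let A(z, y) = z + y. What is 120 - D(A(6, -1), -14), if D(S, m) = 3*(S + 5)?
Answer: 90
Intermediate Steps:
A(z, y) = y + z
D(S, m) = 15 + 3*S (D(S, m) = 3*(5 + S) = 15 + 3*S)
120 - D(A(6, -1), -14) = 120 - (15 + 3*(-1 + 6)) = 120 - (15 + 3*5) = 120 - (15 + 15) = 120 - 1*30 = 120 - 30 = 90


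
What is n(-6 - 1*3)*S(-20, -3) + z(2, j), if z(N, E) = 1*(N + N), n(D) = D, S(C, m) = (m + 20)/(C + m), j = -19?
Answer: 245/23 ≈ 10.652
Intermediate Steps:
S(C, m) = (20 + m)/(C + m)
z(N, E) = 2*N (z(N, E) = 1*(2*N) = 2*N)
n(-6 - 1*3)*S(-20, -3) + z(2, j) = (-6 - 1*3)*((20 - 3)/(-20 - 3)) + 2*2 = (-6 - 3)*(17/(-23)) + 4 = -(-9)*17/23 + 4 = -9*(-17/23) + 4 = 153/23 + 4 = 245/23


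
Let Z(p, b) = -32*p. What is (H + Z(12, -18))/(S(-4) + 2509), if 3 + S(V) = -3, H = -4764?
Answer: -5148/2503 ≈ -2.0567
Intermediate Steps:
S(V) = -6 (S(V) = -3 - 3 = -6)
(H + Z(12, -18))/(S(-4) + 2509) = (-4764 - 32*12)/(-6 + 2509) = (-4764 - 384)/2503 = -5148*1/2503 = -5148/2503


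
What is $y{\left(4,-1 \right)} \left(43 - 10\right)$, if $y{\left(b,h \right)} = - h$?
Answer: $33$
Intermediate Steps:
$y{\left(4,-1 \right)} \left(43 - 10\right) = \left(-1\right) \left(-1\right) \left(43 - 10\right) = 1 \cdot 33 = 33$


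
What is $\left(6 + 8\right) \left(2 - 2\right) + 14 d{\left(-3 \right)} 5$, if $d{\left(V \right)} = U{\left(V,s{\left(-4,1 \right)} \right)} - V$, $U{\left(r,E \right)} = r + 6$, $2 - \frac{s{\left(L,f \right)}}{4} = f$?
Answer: $420$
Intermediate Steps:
$s{\left(L,f \right)} = 8 - 4 f$
$U{\left(r,E \right)} = 6 + r$
$d{\left(V \right)} = 6$ ($d{\left(V \right)} = \left(6 + V\right) - V = 6$)
$\left(6 + 8\right) \left(2 - 2\right) + 14 d{\left(-3 \right)} 5 = \left(6 + 8\right) \left(2 - 2\right) + 14 \cdot 6 \cdot 5 = 14 \cdot 0 + 14 \cdot 30 = 0 + 420 = 420$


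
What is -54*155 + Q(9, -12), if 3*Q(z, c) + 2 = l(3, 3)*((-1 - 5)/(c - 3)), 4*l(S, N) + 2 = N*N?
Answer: -251113/30 ≈ -8370.4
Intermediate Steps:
l(S, N) = -½ + N²/4 (l(S, N) = -½ + (N*N)/4 = -½ + N²/4)
Q(z, c) = -⅔ - 7/(2*(-3 + c)) (Q(z, c) = -⅔ + ((-½ + (¼)*3²)*((-1 - 5)/(c - 3)))/3 = -⅔ + ((-½ + (¼)*9)*(-6/(-3 + c)))/3 = -⅔ + ((-½ + 9/4)*(-6/(-3 + c)))/3 = -⅔ + (7*(-6/(-3 + c))/4)/3 = -⅔ + (-21/(2*(-3 + c)))/3 = -⅔ - 7/(2*(-3 + c)))
-54*155 + Q(9, -12) = -54*155 + (-9 - 4*(-12))/(6*(-3 - 12)) = -8370 + (⅙)*(-9 + 48)/(-15) = -8370 + (⅙)*(-1/15)*39 = -8370 - 13/30 = -251113/30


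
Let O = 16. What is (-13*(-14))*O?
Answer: 2912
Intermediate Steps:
(-13*(-14))*O = -13*(-14)*16 = 182*16 = 2912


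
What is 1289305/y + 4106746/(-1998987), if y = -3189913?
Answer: -15677466387133/6376594618131 ≈ -2.4586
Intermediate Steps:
1289305/y + 4106746/(-1998987) = 1289305/(-3189913) + 4106746/(-1998987) = 1289305*(-1/3189913) + 4106746*(-1/1998987) = -1289305/3189913 - 4106746/1998987 = -15677466387133/6376594618131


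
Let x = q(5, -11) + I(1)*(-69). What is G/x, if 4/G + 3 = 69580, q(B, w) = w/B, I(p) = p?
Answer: -5/6192353 ≈ -8.0745e-7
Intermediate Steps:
G = 4/69577 (G = 4/(-3 + 69580) = 4/69577 ≈ 5.7490e-5)
x = -356/5 (x = -11/5 + 1*(-69) = -11*⅕ - 69 = -11/5 - 69 = -356/5 ≈ -71.200)
G/x = 4/(69577*(-356/5)) = (4/69577)*(-5/356) = -5/6192353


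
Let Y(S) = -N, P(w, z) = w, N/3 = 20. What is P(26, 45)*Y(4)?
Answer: -1560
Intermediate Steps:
N = 60 (N = 3*20 = 60)
Y(S) = -60 (Y(S) = -1*60 = -60)
P(26, 45)*Y(4) = 26*(-60) = -1560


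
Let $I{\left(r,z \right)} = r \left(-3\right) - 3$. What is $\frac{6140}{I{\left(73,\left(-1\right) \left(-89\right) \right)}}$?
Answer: $- \frac{3070}{111} \approx -27.658$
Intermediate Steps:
$I{\left(r,z \right)} = -3 - 3 r$ ($I{\left(r,z \right)} = - 3 r - 3 = -3 - 3 r$)
$\frac{6140}{I{\left(73,\left(-1\right) \left(-89\right) \right)}} = \frac{6140}{-3 - 219} = \frac{6140}{-222} = 6140 \left(- \frac{1}{222}\right) = - \frac{3070}{111}$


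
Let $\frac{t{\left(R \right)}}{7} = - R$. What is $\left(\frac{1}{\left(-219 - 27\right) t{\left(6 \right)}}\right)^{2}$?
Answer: $\frac{1}{106750224} \approx 9.3677 \cdot 10^{-9}$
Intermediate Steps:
$t{\left(R \right)} = - 7 R$ ($t{\left(R \right)} = 7 \left(- R\right) = - 7 R$)
$\left(\frac{1}{\left(-219 - 27\right) t{\left(6 \right)}}\right)^{2} = \left(\frac{1}{\left(-219 - 27\right) \left(\left(-7\right) 6\right)}\right)^{2} = \left(\frac{1}{\left(-246\right) \left(-42\right)}\right)^{2} = \left(\left(- \frac{1}{246}\right) \left(- \frac{1}{42}\right)\right)^{2} = \left(\frac{1}{10332}\right)^{2} = \frac{1}{106750224}$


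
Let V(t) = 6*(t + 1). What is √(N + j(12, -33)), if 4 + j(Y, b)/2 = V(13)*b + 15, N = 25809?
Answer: √20287 ≈ 142.43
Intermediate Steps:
V(t) = 6 + 6*t (V(t) = 6*(1 + t) = 6 + 6*t)
j(Y, b) = 22 + 168*b (j(Y, b) = -8 + 2*((6 + 6*13)*b + 15) = -8 + 2*((6 + 78)*b + 15) = -8 + 2*(84*b + 15) = -8 + 2*(15 + 84*b) = -8 + (30 + 168*b) = 22 + 168*b)
√(N + j(12, -33)) = √(25809 + (22 + 168*(-33))) = √(25809 + (22 - 5544)) = √(25809 - 5522) = √20287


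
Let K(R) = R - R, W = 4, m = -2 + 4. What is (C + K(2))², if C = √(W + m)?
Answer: 6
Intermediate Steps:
m = 2
K(R) = 0
C = √6 (C = √(4 + 2) = √6 ≈ 2.4495)
(C + K(2))² = (√6 + 0)² = (√6)² = 6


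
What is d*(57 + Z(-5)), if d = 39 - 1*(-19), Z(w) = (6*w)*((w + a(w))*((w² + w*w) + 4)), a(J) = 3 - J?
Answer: -278574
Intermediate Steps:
Z(w) = 6*w*(12 + 6*w²) (Z(w) = (6*w)*((w + (3 - w))*((w² + w*w) + 4)) = (6*w)*(3*((w² + w²) + 4)) = (6*w)*(3*(2*w² + 4)) = (6*w)*(3*(4 + 2*w²)) = (6*w)*(12 + 6*w²) = 6*w*(12 + 6*w²))
d = 58 (d = 39 + 19 = 58)
d*(57 + Z(-5)) = 58*(57 + 36*(-5)*(2 + (-5)²)) = 58*(57 + 36*(-5)*(2 + 25)) = 58*(57 + 36*(-5)*27) = 58*(57 - 4860) = 58*(-4803) = -278574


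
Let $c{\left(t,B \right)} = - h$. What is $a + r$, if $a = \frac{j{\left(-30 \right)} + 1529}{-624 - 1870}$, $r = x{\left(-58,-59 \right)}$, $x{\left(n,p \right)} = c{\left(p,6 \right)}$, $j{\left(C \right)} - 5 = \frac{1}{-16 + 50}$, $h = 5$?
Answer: $- \frac{476137}{84796} \approx -5.6151$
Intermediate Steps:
$c{\left(t,B \right)} = -5$ ($c{\left(t,B \right)} = \left(-1\right) 5 = -5$)
$j{\left(C \right)} = \frac{171}{34}$ ($j{\left(C \right)} = 5 + \frac{1}{-16 + 50} = 5 + \frac{1}{34} = \frac{171}{34}$)
$x{\left(n,p \right)} = -5$
$r = -5$
$a = - \frac{52157}{84796}$ ($a = \frac{\frac{171}{34} + 1529}{-624 - 1870} = \frac{52157}{34 \left(-2494\right)} = \frac{52157}{34} \left(- \frac{1}{2494}\right) = - \frac{52157}{84796} \approx -0.61509$)
$a + r = - \frac{52157}{84796} - 5 = - \frac{476137}{84796}$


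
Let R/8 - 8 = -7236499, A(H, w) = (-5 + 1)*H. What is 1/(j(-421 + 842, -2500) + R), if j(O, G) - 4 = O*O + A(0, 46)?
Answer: -1/57714683 ≈ -1.7327e-8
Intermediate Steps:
A(H, w) = -4*H
j(O, G) = 4 + O**2 (j(O, G) = 4 + (O*O - 4*0) = 4 + (O**2 + 0) = 4 + O**2)
R = -57891928 (R = 64 + 8*(-7236499) = 64 - 57891992 = -57891928)
1/(j(-421 + 842, -2500) + R) = 1/((4 + (-421 + 842)**2) - 57891928) = 1/((4 + 421**2) - 57891928) = 1/((4 + 177241) - 57891928) = 1/(177245 - 57891928) = 1/(-57714683) = -1/57714683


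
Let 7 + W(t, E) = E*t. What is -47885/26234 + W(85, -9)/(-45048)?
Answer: -133554427/73861827 ≈ -1.8082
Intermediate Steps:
W(t, E) = -7 + E*t
-47885/26234 + W(85, -9)/(-45048) = -47885/26234 + (-7 - 9*85)/(-45048) = -47885*1/26234 + (-7 - 765)*(-1/45048) = -47885/26234 - 772*(-1/45048) = -47885/26234 + 193/11262 = -133554427/73861827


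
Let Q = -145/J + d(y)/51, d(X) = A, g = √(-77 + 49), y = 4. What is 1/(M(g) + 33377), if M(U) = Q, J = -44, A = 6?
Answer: 748/24968549 ≈ 2.9958e-5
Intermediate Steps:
g = 2*I*√7 (g = √(-28) = 2*I*√7 ≈ 5.2915*I)
d(X) = 6
Q = 2553/748 (Q = -145/(-44) + 6/51 = -145*(-1/44) + 6*(1/51) = 145/44 + 2/17 = 2553/748 ≈ 3.4131)
M(U) = 2553/748
1/(M(g) + 33377) = 1/(2553/748 + 33377) = 1/(24968549/748) = 748/24968549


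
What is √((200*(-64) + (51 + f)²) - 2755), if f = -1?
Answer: I*√13055 ≈ 114.26*I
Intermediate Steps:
√((200*(-64) + (51 + f)²) - 2755) = √((200*(-64) + (51 - 1)²) - 2755) = √((-12800 + 50²) - 2755) = √((-12800 + 2500) - 2755) = √(-10300 - 2755) = √(-13055) = I*√13055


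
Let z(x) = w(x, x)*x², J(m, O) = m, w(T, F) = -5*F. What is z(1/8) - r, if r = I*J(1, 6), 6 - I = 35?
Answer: 14843/512 ≈ 28.990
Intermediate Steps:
I = -29 (I = 6 - 1*35 = 6 - 35 = -29)
r = -29 (r = -29*1 = -29)
z(x) = -5*x³ (z(x) = (-5*x)*x² = -5*x³)
z(1/8) - r = -5*(1/8)³ - 1*(-29) = -5*(⅛)³ + 29 = -5*1/512 + 29 = -5/512 + 29 = 14843/512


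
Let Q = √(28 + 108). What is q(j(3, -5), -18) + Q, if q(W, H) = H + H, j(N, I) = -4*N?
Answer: -36 + 2*√34 ≈ -24.338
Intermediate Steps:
q(W, H) = 2*H
Q = 2*√34 (Q = √136 = 2*√34 ≈ 11.662)
q(j(3, -5), -18) + Q = 2*(-18) + 2*√34 = -36 + 2*√34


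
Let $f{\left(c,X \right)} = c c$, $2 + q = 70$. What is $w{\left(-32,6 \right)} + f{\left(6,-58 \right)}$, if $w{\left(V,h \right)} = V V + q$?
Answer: $1128$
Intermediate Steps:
$q = 68$ ($q = -2 + 70 = 68$)
$w{\left(V,h \right)} = 68 + V^{2}$ ($w{\left(V,h \right)} = V V + 68 = V^{2} + 68 = 68 + V^{2}$)
$f{\left(c,X \right)} = c^{2}$
$w{\left(-32,6 \right)} + f{\left(6,-58 \right)} = \left(68 + \left(-32\right)^{2}\right) + 6^{2} = \left(68 + 1024\right) + 36 = 1092 + 36 = 1128$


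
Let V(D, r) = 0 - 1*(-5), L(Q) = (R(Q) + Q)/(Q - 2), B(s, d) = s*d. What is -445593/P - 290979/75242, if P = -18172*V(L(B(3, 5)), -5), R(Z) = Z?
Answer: 3544478283/3418244060 ≈ 1.0369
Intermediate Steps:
B(s, d) = d*s
L(Q) = 2*Q/(-2 + Q) (L(Q) = (Q + Q)/(Q - 2) = (2*Q)/(-2 + Q) = 2*Q/(-2 + Q))
V(D, r) = 5 (V(D, r) = 0 + 5 = 5)
P = -90860 (P = -18172*5 = -90860)
-445593/P - 290979/75242 = -445593/(-90860) - 290979/75242 = -445593*(-1/90860) - 290979*1/75242 = 445593/90860 - 290979/75242 = 3544478283/3418244060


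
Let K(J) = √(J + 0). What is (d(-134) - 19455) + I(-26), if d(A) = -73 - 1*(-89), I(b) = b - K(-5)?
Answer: -19465 - I*√5 ≈ -19465.0 - 2.2361*I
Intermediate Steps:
K(J) = √J
I(b) = b - I*√5 (I(b) = b - √(-5) = b - I*√5)
d(A) = 16 (d(A) = -73 + 89 = 16)
(d(-134) - 19455) + I(-26) = (16 - 19455) + (-26 - I*√5) = -19439 + (-26 - I*√5) = -19465 - I*√5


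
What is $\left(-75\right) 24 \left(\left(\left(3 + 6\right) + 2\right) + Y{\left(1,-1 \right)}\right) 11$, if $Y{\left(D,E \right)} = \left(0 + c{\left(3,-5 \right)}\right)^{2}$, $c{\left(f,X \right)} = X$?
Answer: $-712800$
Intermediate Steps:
$Y{\left(D,E \right)} = 25$ ($Y{\left(D,E \right)} = \left(0 - 5\right)^{2} = \left(-5\right)^{2} = 25$)
$\left(-75\right) 24 \left(\left(\left(3 + 6\right) + 2\right) + Y{\left(1,-1 \right)}\right) 11 = \left(-75\right) 24 \left(\left(\left(3 + 6\right) + 2\right) + 25\right) 11 = - 1800 \left(\left(9 + 2\right) + 25\right) 11 = - 1800 \left(11 + 25\right) 11 = - 1800 \cdot 36 \cdot 11 = \left(-1800\right) 396 = -712800$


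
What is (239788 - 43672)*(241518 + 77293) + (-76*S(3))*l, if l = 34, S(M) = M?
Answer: 62523930324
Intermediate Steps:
(239788 - 43672)*(241518 + 77293) + (-76*S(3))*l = (239788 - 43672)*(241518 + 77293) - 76*3*34 = 196116*318811 - 228*34 = 62523938076 - 7752 = 62523930324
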